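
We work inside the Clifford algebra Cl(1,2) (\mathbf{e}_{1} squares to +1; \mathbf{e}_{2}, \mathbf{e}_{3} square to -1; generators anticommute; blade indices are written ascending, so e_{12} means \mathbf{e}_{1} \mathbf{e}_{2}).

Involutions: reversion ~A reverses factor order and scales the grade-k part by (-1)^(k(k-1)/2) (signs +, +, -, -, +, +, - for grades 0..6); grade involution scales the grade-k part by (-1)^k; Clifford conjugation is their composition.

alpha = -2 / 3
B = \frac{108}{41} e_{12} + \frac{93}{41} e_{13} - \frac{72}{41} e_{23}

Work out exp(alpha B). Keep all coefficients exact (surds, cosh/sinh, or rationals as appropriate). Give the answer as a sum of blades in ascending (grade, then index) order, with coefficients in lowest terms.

B^2 term by term: the squares give (\frac{108}{41})^2*(e_{12})^2 + (\frac{93}{41})^2*(e_{13})^2 + (-\frac{72}{41})^2*(e_{23})^2 = \frac{11664}{1681}*(+1) + \frac{8649}{1681}*(+1) + \frac{5184}{1681}*(-1) = 9 (each basis 2-blade squares to minus the product of its generators' squares); cross terms between blades sharing an index anticommute and cancel. So B^2 = 9.
B^2 = 9 — hyperbolic case — the even/odd split gives cosh and sinh: l = 3, alpha*l = -2, so exp(alpha B) = cosh(-2) + (sinh(-2)/3)*B = \cosh{\left(2 \right)} + (- \frac{\sinh{\left(2 \right)}}{3})*B.
Answer: \cosh{\left(2 \right)} - \frac{36 \sinh{\left(2 \right)}}{41} e_{12} - \frac{31 \sinh{\left(2 \right)}}{41} e_{13} + \frac{24 \sinh{\left(2 \right)}}{41} e_{23}


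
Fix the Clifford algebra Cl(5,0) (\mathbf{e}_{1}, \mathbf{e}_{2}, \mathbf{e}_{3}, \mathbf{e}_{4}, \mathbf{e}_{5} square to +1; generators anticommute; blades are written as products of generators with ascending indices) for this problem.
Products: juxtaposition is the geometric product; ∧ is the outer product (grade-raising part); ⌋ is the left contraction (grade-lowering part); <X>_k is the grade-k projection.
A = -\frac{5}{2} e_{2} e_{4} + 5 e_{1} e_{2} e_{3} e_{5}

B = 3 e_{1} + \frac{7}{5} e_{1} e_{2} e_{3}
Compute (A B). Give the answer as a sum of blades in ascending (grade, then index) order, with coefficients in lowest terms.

step 1: 7 e_{5} - \frac{15}{2} e_{1} e_{2} e_{4} - \frac{7}{2} e_{1} e_{3} e_{4} - 15 e_{2} e_{3} e_{5}
Answer: 7 e_{5} - \frac{15}{2} e_{1} e_{2} e_{4} - \frac{7}{2} e_{1} e_{3} e_{4} - 15 e_{2} e_{3} e_{5}


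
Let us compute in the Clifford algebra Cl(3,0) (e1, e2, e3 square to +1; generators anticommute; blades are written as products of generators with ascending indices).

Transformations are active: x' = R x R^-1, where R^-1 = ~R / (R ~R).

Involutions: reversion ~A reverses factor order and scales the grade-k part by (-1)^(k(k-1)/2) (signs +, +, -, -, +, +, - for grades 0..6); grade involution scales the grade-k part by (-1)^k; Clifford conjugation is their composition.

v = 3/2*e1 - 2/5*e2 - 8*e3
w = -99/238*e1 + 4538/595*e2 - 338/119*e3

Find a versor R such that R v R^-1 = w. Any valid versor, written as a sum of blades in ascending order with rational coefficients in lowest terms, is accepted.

R = v + w = 129/119*e1 + 860/119*e2 - 1290/119*e3 works: the equal norms (6641/100) guarantee its sandwich swaps v into w.
Answer: 129/119*e1 + 860/119*e2 - 1290/119*e3


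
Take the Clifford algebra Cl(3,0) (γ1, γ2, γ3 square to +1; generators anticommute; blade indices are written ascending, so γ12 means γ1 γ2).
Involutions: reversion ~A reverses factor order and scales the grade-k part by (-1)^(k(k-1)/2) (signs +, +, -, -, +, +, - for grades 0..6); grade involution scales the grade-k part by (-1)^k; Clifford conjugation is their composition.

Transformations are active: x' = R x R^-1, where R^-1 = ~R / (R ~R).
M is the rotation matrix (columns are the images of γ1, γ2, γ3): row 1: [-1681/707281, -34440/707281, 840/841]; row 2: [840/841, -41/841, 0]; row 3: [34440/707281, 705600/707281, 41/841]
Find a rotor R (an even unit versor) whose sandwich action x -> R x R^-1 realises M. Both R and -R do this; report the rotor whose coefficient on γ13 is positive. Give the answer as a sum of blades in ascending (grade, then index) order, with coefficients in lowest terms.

Method: write R = a + b12*γ12 + b13*γ13 + b23*γ23 with a^2 + b12^2 + b13^2 + b23^2 = 1 (so R^-1 = ~R). Expanding the columns R e_j ~R gives tr M = 4a^2 - 1 and, from the antisymmetric part, M21 - M12 = -4a*b12, M13 - M31 = 4a*b13, M32 - M23 = -4a*b23.
Here tr M = -1681/707281, so a^2 = (1 + tr M)/4 = 176400/707281 and a = ±420/841. Taking a = 420/841: M21 - M12 = 740880/707281, M13 - M31 = 672000/707281, M32 - M23 = 705600/707281, giving b12 = -441/841, b13 = 400/841, b23 = -420/841, i.e. R = 420/841 - 441/841*γ12 + 400/841*γ13 - 420/841*γ23.
Its γ13 coefficient is already positive.
Answer: 420/841 - 441/841*γ12 + 400/841*γ13 - 420/841*γ23. Sheet selection: the two-to-one cover makes ±R indistinguishable at the matrix level (trace -1681/707281), so uniqueness comes from the required sign on γ13.


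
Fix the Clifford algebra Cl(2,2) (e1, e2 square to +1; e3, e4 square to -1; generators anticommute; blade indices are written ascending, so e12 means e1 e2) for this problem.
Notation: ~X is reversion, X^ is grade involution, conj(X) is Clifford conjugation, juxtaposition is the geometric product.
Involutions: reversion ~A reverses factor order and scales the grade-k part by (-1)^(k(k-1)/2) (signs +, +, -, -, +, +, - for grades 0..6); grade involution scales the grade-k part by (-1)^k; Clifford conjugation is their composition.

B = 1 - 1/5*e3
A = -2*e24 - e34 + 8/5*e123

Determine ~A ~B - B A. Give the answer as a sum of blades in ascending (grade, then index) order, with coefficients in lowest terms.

first term: -1/5*e4 - 8/25*e12 + 2*e24 + e34 - 8/5*e123 + 2/5*e234
second term: -1/5*e4 + 8/25*e12 - 2*e24 - e34 + 8/5*e123 - 2/5*e234
Answer: -16/25*e12 + 4*e24 + 2*e34 - 16/5*e123 + 4/5*e234


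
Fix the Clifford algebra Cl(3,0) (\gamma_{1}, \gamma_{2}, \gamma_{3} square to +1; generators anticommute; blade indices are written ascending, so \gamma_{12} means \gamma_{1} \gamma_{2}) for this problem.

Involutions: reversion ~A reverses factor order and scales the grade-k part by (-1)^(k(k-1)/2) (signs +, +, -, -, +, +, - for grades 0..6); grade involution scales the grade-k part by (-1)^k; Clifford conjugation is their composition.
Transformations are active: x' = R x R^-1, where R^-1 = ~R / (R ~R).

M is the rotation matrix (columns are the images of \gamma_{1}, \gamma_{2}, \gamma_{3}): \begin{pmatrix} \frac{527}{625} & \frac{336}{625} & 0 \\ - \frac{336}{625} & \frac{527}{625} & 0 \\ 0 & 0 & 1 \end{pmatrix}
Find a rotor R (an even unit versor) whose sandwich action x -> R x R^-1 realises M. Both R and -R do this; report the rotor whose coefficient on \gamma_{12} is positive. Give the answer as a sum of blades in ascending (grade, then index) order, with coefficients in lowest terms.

Method: write R = a + b12*\gamma_{12} + b13*\gamma_{13} + b23*\gamma_{23} with a^2 + b12^2 + b13^2 + b23^2 = 1 (so R^-1 = ~R). Expanding the columns R e_j ~R gives tr M = 4a^2 - 1 and, from the antisymmetric part, M21 - M12 = -4a*b12, M13 - M31 = 4a*b13, M32 - M23 = -4a*b23.
Here tr M = \frac{1679}{625}, so a^2 = (1 + tr M)/4 = \frac{576}{625} and a = ±\frac{24}{25}. Taking a = \frac{24}{25}: M21 - M12 = -\frac{672}{625}, M13 - M31 = 0, M32 - M23 = 0, giving b12 = \frac{7}{25}, b13 = 0, b23 = 0, i.e. R = \frac{24}{25} + \frac{7}{25} \gamma_{12}.
Its \gamma_{12} coefficient is already positive.
Answer: \frac{24}{25} + \frac{7}{25} \gamma_{12}. Uniqueness: Spin(3) -> SO(3) maps R and -R to the same rotation of trace \frac{1679}{625}; fixing the sign of the \gamma_{12} coefficient removes the ambiguity.


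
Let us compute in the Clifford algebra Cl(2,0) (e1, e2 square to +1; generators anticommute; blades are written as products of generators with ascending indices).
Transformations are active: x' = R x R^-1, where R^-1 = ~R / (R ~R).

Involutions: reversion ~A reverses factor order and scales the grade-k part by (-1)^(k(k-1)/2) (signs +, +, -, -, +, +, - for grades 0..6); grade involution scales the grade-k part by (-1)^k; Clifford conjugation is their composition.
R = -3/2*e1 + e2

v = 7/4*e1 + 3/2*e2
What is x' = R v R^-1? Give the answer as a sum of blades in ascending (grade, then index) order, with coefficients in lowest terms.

~R = -3/2*e1 + e2, and R ~R = 13/4, so R^-1 = ~R / (13/4).
R v = -9/8 - 4*e1 e2
Answer: -37/52*e1 - 57/26*e2


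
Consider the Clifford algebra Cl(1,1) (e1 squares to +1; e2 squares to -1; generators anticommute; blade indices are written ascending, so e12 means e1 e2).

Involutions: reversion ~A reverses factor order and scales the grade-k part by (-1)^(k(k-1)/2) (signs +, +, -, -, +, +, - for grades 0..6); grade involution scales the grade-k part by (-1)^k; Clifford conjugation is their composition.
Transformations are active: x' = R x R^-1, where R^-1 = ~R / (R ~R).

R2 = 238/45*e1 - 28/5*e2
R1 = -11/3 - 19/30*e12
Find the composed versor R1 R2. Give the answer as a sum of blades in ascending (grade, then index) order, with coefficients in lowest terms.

Distribute over the terms of R1 (each basis-blade product reordered to ascending indices, repeated generators contracted through their squares):
(-11/3) R2 = -2618/135*e1 + 308/15*e2
(-19/30*e12) R2 = -266/75*e1 + 2261/675*e2
Summing the partial products and collecting blades:
Answer: -15484/675*e1 + 16121/675*e2


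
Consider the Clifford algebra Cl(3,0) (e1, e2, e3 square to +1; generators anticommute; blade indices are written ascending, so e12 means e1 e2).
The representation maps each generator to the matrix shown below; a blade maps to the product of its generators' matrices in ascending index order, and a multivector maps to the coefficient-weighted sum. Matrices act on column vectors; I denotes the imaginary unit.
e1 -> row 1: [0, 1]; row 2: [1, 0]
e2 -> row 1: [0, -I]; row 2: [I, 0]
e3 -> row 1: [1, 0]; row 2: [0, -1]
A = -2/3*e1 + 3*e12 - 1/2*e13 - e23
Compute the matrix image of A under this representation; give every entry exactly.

Bivector images (products of the table entries): rho(e12) = rho(e1)rho(e2) = row 1: [I, 0]; row 2: [0, -I]; rho(e13) = rho(e1)rho(e3) = row 1: [0, -1]; row 2: [1, 0]; rho(e23) = rho(e2)rho(e3) = row 1: [0, I]; row 2: [I, 0].
M = (-2/3)*rho(e1) + (3)*rho(e12) + (-1/2)*rho(e13) + (-1)*rho(e23), summed entrywise:
Answer: row 1: [3*I, -1/6 - I]; row 2: [-7/6 - I, -3*I]


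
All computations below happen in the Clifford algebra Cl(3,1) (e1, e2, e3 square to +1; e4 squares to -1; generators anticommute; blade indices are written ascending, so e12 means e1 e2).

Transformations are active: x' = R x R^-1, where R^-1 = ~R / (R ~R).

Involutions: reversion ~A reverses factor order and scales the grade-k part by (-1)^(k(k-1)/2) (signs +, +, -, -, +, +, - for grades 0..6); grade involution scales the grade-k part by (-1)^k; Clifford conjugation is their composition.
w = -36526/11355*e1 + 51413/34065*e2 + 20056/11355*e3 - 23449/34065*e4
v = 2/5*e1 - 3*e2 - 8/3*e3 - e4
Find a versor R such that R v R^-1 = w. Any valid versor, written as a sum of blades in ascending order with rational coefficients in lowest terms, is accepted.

Sketch: the shared square 3436/225 makes R = v + w = -31984/11355*e1 - 50782/34065*e2 - 3408/3785*e3 - 57514/34065*e4 the natural versor; its sandwich fixes that direction, negates (v - w)/2, and sends v to w.
Answer: -31984/11355*e1 - 50782/34065*e2 - 3408/3785*e3 - 57514/34065*e4


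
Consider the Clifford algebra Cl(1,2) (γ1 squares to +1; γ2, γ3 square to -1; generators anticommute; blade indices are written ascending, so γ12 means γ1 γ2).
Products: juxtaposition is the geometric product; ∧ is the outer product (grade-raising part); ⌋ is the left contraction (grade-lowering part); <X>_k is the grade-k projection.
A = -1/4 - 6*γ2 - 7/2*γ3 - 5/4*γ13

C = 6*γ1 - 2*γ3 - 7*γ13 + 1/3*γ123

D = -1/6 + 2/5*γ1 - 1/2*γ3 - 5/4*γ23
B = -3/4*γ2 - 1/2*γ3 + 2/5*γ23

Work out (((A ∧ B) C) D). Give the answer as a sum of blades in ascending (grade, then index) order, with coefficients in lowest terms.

step 1: 3/16*γ2 + 1/8*γ3 + 11/40*γ23 - 15/16*γ123
step 2: 9/16 - 29/30*γ1 - 481/80*γ2 - 67/60*γ12 - 11/16*γ13 - 6*γ23 + 237/80*γ123
step 3: -19153/2400 + 10787/2880*γ1 - 1241/800*γ2 - 2407/320*γ3 + 71017/14400*γ12 - 383/480*γ13 + 7181/1600*γ23 - 541/480*γ123
Answer: -19153/2400 + 10787/2880*γ1 - 1241/800*γ2 - 2407/320*γ3 + 71017/14400*γ12 - 383/480*γ13 + 7181/1600*γ23 - 541/480*γ123


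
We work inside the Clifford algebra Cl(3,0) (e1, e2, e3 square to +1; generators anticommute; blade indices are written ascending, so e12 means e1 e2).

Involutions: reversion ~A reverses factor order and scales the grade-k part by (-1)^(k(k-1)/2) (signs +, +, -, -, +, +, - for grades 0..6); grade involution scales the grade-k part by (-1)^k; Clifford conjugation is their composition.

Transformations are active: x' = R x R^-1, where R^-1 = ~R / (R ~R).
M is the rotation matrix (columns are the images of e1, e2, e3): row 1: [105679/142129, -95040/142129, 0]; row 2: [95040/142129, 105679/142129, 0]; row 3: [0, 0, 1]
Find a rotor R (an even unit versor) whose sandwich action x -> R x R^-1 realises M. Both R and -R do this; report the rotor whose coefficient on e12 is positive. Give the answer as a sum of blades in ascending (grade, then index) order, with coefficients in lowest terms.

Method: write R = a + b12*e12 + b13*e13 + b23*e23 with a^2 + b12^2 + b13^2 + b23^2 = 1 (so R^-1 = ~R). Expanding the columns R e_j ~R gives tr M = 4a^2 - 1 and, from the antisymmetric part, M21 - M12 = -4a*b12, M13 - M31 = 4a*b13, M32 - M23 = -4a*b23.
Here tr M = 353487/142129, so a^2 = (1 + tr M)/4 = 123904/142129 and a = ±352/377. Taking a = 352/377: M21 - M12 = 190080/142129, M13 - M31 = 0, M32 - M23 = 0, giving b12 = -135/377, b13 = 0, b23 = 0, i.e. R = 352/377 - 135/377*e12.
Its e12 coefficient is negative, so report the other preimage -R.
Answer: -352/377 + 135/377*e12. Uniqueness: Spin(3) -> SO(3) maps R and -R to the same rotation of trace 353487/142129; fixing the sign of the e12 coefficient removes the ambiguity.


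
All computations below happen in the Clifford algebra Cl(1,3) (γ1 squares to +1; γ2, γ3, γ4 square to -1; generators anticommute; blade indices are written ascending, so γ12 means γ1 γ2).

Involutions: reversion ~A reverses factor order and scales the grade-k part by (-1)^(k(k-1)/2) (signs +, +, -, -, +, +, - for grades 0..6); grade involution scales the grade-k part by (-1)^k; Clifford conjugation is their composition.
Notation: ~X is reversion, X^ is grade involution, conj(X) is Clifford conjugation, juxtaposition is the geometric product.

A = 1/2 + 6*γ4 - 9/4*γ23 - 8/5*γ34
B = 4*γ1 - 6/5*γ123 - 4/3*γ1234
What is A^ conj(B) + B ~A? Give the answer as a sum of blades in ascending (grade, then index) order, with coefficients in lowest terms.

first term: -47/10*γ1 - 32/15*γ12 - 27*γ14 + 82/5*γ123 + 48/25*γ124 + 32/5*γ134 - 118/15*γ1234
second term: 47/10*γ1 + 32/15*γ12 + 27*γ14 + 82/5*γ123 + 48/25*γ124 + 32/5*γ134 - 118/15*γ1234
Answer: 164/5*γ123 + 96/25*γ124 + 64/5*γ134 - 236/15*γ1234


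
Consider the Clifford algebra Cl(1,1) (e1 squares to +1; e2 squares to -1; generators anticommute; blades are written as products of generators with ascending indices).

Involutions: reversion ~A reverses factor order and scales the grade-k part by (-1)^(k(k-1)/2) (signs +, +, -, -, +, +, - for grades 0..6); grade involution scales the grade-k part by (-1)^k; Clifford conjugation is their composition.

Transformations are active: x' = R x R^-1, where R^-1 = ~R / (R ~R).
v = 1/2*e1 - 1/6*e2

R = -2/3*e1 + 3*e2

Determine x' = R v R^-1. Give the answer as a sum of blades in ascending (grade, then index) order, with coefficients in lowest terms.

~R = -2/3*e1 + 3*e2, and R ~R = -77/9, so R^-1 = ~R / (-77/9).
R v = 1/6 - 25/18*e1 e2
Answer: -73/154*e1 + 23/462*e2


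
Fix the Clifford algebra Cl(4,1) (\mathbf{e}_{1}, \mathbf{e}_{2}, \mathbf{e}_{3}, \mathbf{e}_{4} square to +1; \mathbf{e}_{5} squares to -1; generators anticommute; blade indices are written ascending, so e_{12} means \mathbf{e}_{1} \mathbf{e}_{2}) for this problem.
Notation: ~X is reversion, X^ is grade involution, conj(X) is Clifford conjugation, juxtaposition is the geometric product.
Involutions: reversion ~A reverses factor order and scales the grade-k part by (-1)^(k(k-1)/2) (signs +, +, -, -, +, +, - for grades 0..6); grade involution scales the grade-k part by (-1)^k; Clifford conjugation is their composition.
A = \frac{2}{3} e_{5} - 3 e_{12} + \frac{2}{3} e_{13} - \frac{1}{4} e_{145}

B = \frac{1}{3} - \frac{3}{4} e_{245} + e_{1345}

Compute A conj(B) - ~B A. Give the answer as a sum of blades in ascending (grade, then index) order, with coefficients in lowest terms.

first term: -\frac{1}{4} e_{3} + \frac{2}{9} e_{5} - \frac{13}{16} e_{12} + \frac{2}{9} e_{13} + \frac{1}{2} e_{24} - \frac{2}{3} e_{45} + \frac{2}{3} e_{134} + \frac{13}{6} e_{145} + 3 e_{2345} + \frac{1}{2} e_{12345}
second term: \frac{1}{4} e_{3} + \frac{2}{9} e_{5} - \frac{13}{16} e_{12} + \frac{2}{9} e_{13} - \frac{1}{2} e_{24} - \frac{2}{3} e_{45} - \frac{2}{3} e_{134} + \frac{13}{6} e_{145} - 3 e_{2345} - \frac{1}{2} e_{12345}
Answer: -\frac{1}{2} e_{3} + e_{24} + \frac{4}{3} e_{134} + 6 e_{2345} + e_{12345}


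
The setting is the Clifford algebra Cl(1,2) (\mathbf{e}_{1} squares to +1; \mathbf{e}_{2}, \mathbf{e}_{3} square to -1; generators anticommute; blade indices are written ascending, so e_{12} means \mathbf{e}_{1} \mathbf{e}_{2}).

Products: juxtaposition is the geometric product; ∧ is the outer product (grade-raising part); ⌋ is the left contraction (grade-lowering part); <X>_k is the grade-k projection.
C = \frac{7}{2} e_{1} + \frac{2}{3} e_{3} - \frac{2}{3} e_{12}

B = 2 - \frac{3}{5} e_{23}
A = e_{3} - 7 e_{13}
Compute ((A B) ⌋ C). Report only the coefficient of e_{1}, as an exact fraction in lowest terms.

step 1: -\frac{3}{5} e_{2} + 2 e_{3} + \frac{21}{5} e_{12} - 14 e_{13}
step 2: -\frac{62}{15} + \frac{2}{5} e_{1}
Answer: \frac{2}{5}


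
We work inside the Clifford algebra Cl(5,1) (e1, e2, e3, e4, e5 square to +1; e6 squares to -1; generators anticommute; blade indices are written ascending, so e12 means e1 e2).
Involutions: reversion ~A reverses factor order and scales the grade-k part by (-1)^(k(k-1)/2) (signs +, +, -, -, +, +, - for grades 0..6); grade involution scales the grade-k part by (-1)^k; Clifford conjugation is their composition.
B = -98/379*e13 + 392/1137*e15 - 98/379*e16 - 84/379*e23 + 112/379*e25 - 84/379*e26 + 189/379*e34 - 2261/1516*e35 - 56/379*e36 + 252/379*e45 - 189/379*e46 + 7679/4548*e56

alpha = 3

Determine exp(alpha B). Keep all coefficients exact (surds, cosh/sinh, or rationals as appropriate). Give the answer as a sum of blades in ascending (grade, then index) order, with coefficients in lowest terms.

B^2 term by term: the squares give (-98/379)^2*(e13)^2 + (392/1137)^2*(e15)^2 + (-98/379)^2*(e16)^2 + (-84/379)^2*(e23)^2 + (112/379)^2*(e25)^2 + (-84/379)^2*(e26)^2 + (189/379)^2*(e34)^2 + (-2261/1516)^2*(e35)^2 + (-56/379)^2*(e36)^2 + (252/379)^2*(e45)^2 + (-189/379)^2*(e46)^2 + (7679/4548)^2*(e56)^2 = 9604/143641*(-1) + 153664/1292769*(-1) + 9604/143641*(+1) + 7056/143641*(-1) + 12544/143641*(-1) + 7056/143641*(+1) + 35721/143641*(-1) + 5112121/2298256*(-1) + 3136/143641*(+1) + 63504/143641*(-1) + 35721/143641*(+1) + 58967041/20684304*(+1) = 0 (each basis 2-blade squares to minus the product of its generators' squares); cross terms between blades sharing an index anticommute and cancel; the commuting (index-disjoint) pairs give grade-4 terms 2*c*c'*(blade product), which cancel blade by blade — e1235: 21952/143641 - 21952/143641 = 0; e1236: -16464/143641 + 16464/143641 = 0; e1256: 21952/143641 - 21952/143641 = 0; e1345: -49392/143641 + 49392/143641 = 0; e1346: 37044/143641 - 37044/143641 = 0; e1356: -376271/430923 + 43904/430923 + 110789/143641 = 0; e1456: 49392/143641 - 49392/143641 = 0; e2345: -42336/143641 + 42336/143641 = 0; e2346: 31752/143641 - 31752/143641 = 0; e2356: -107506/143641 + 12544/143641 + 94962/143641 = 0; e2456: 42336/143641 - 42336/143641 = 0; e3456: 483777/287282 - 427329/287282 - 28224/143641 = 0 — confirming B is simple. So B^2 = 0.
B^2 = 0, and the exponential is exactly linear here: exp(alpha B) = 1 + alpha B (parabolic case).
Answer: 1 - 294/379*e13 + 392/379*e15 - 294/379*e16 - 252/379*e23 + 336/379*e25 - 252/379*e26 + 567/379*e34 - 6783/1516*e35 - 168/379*e36 + 756/379*e45 - 567/379*e46 + 7679/1516*e56


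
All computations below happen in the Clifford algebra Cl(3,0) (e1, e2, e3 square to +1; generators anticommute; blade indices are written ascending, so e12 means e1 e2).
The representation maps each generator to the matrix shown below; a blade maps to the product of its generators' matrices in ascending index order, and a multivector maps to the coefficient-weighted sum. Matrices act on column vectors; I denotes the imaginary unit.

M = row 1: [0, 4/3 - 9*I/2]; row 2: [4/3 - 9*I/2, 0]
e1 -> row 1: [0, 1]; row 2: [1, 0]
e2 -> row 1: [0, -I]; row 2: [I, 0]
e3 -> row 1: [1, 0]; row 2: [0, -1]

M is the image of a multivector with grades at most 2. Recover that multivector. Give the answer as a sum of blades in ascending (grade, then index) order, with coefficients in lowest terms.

Method: 1, rho(e1), rho(e2), rho(e3) form a trace-orthogonal basis of the 2x2 complex matrices (tr(X Y) = 2 if X = Y, else 0), so M = m0*1 + m1*rho(e1) + m2*rho(e2) + m3*rho(e3) with m0 = tr(M)/2 = 0, m1 = tr(M rho(e1))/2 = 4/3 - 9*I/2, m2 = tr(M rho(e2))/2 = 0, m3 = tr(M rho(e3))/2 = 0.
Multiplying table entries, the bivector images are rho(e12) = I*rho(e3), rho(e13) = -I*rho(e2), rho(e23) = I*rho(e1); with real blade coefficients the real parts of m0..m3 are the coefficients of 1, e1, e2, e3 and the imaginary parts give the bivectors (e23: Im m1, e13: -Im m2, e12: Im m3).
Answer: 4/3*e1 - 9/2*e23


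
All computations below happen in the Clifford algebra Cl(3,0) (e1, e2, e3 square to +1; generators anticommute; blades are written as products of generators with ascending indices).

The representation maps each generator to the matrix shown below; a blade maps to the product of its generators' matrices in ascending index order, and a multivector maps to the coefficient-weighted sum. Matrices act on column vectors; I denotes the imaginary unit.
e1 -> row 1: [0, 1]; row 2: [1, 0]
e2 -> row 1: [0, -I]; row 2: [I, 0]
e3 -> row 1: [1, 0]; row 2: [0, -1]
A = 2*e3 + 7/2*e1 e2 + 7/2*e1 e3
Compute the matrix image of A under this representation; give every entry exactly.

Bivector images (products of the table entries): rho(e1 e2) = rho(e1)rho(e2) = row 1: [I, 0]; row 2: [0, -I]; rho(e1 e3) = rho(e1)rho(e3) = row 1: [0, -1]; row 2: [1, 0].
M = (2)*rho(e3) + (7/2)*rho(e1 e2) + (7/2)*rho(e1 e3), summed entrywise:
Answer: row 1: [2 + 7*I/2, -7/2]; row 2: [7/2, -2 - 7*I/2]


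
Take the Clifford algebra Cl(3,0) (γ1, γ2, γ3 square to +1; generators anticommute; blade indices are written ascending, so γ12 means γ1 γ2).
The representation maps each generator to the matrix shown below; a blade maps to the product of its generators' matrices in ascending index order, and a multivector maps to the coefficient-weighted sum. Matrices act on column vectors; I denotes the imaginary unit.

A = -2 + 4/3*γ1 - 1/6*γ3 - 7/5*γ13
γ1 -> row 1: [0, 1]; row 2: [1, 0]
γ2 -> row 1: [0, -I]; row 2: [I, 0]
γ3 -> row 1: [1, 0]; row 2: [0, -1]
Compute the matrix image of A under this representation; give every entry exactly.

Bivector images (products of the table entries): rho(γ13) = rho(γ1)rho(γ3) = row 1: [0, -1]; row 2: [1, 0].
M = (-2)*1 + (4/3)*rho(γ1) + (-1/6)*rho(γ3) + (-7/5)*rho(γ13), summed entrywise (1 is the identity matrix):
Answer: row 1: [-13/6, 41/15]; row 2: [-1/15, -11/6]


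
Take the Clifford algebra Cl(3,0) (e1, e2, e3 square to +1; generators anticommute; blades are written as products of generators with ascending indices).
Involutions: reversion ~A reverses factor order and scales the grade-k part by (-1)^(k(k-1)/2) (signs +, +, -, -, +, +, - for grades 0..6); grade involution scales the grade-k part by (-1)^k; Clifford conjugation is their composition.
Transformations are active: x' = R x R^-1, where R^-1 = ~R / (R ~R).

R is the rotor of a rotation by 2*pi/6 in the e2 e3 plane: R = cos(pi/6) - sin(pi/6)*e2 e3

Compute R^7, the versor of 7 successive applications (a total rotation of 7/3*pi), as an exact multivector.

Half-angle bookkeeping: 7 applications in e2 e3 add up to rotor phase 7*pi/6 = 7*pi/6, so R^7 = cos(7*pi/6) - sin(7*pi/6)*e2 e3.
cos(7*pi/6) = -sqrt(3)/2 and sin(7*pi/6) = -1/2, so R^7 = -sqrt(3)/2 + 1/2*e2 e3. The net rotation is 1/3*pi (after discarding 1 full turn, each of which contributes a factor -1 to the rotor); the rotor keeps the half-angle phase exactly.
Answer: -sqrt(3)/2 + 1/2*e2 e3


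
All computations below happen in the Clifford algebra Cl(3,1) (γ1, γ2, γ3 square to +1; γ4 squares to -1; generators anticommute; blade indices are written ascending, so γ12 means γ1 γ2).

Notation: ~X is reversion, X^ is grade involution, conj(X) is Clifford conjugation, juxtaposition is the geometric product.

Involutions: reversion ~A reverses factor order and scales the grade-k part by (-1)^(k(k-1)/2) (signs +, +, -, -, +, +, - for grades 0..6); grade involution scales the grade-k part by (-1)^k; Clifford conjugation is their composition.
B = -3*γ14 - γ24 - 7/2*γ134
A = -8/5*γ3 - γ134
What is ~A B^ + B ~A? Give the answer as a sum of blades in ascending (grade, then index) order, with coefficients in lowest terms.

first term: 7/2 + 3*γ3 + 28/5*γ14 + γ123 - 24/5*γ134 - 8/5*γ234
second term: -7/2 + 3*γ3 - 28/5*γ14 - γ123 - 24/5*γ134 - 8/5*γ234
Answer: 6*γ3 - 48/5*γ134 - 16/5*γ234


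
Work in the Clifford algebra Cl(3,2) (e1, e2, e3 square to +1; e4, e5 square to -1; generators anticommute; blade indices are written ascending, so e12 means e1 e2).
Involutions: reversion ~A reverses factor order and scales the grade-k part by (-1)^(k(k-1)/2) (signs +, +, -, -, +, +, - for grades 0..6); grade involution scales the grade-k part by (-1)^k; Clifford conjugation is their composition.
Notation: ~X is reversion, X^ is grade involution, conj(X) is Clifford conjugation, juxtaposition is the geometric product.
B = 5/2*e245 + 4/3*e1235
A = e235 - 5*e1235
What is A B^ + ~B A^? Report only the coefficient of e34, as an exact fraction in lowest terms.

first term: 20/3 - 4/3*e1 - 5/2*e34 + 25/2*e134
second term: 20/3 - 4/3*e1 - 5/2*e34 + 25/2*e134
Answer: -5


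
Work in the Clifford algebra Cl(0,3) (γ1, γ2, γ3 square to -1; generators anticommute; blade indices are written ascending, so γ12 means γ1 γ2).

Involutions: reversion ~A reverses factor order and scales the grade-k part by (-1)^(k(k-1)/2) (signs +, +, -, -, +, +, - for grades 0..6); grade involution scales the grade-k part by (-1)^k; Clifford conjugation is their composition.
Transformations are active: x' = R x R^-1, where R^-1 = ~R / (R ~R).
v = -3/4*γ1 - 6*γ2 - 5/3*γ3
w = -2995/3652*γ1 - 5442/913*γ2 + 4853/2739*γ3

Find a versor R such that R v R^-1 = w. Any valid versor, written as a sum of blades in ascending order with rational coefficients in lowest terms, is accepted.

Sketch: the shared square -5665/144 makes R = v + w = -2867/1826*γ1 - 10920/913*γ2 + 96/913*γ3 the natural versor; its sandwich fixes that direction, negates (v - w)/2, and sends v to w.
Answer: -2867/1826*γ1 - 10920/913*γ2 + 96/913*γ3


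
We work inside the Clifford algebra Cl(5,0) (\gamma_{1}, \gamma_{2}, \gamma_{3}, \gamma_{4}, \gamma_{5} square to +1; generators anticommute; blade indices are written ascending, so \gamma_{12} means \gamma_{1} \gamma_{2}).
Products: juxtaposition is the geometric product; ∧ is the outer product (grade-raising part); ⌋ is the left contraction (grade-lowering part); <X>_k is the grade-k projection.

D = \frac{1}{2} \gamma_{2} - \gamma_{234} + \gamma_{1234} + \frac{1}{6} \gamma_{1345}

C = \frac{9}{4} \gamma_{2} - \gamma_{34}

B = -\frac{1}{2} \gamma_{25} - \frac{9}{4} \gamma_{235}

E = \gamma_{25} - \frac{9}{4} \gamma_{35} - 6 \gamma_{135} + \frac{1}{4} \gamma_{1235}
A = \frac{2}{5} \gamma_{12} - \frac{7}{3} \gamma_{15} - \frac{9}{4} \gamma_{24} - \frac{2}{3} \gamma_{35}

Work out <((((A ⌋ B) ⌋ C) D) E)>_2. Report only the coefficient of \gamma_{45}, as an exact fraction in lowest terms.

step 1: -\frac{3}{2} \gamma_{2}
step 2: -\frac{27}{8}
step 3: -\frac{27}{16} \gamma_{2} + \frac{27}{8} \gamma_{234} - \frac{27}{8} \gamma_{1234} - \frac{9}{16} \gamma_{1345}
step 4: -\frac{27}{8} \gamma_{4} - \frac{27}{16} \gamma_{5} + \frac{81}{64} \gamma_{14} - \frac{9}{64} \gamma_{24} - \frac{27}{32} \gamma_{45} + \frac{27}{64} \gamma_{135} + \frac{27}{32} \gamma_{145} + \frac{243}{64} \gamma_{235} + \frac{891}{32} \gamma_{245} + \frac{27}{8} \gamma_{345} + \frac{9}{16} \gamma_{1234} - \frac{81}{8} \gamma_{1235} - \frac{891}{32} \gamma_{1245} - \frac{27}{8} \gamma_{1345}
step 5: \frac{81}{64} \gamma_{14} - \frac{9}{64} \gamma_{24} - \frac{27}{32} \gamma_{45}
Answer: -\frac{27}{32}


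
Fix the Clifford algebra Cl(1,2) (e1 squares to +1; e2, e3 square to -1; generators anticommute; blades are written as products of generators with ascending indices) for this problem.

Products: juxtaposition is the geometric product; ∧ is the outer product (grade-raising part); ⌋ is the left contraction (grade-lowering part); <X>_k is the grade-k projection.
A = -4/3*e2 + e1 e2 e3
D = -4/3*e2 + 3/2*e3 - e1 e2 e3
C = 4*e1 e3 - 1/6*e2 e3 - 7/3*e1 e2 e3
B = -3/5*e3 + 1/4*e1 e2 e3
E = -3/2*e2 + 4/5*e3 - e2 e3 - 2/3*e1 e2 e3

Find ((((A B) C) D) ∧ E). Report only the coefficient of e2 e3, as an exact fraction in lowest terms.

step 1: -1/4 + 3/5*e1 e2 - 1/3*e1 e3 + 4/5*e2 e3
step 2: -6/5 + 28/15*e1 - 7/9*e2 - 7/5*e3 - 283/90*e1 e2 - 9/10*e1 e3 - 283/120*e2 e3 + 7/12*e1 e2 e3
step 3: 889/540 - 5617/1080*e1 + 339/80*e2 + 202/45*e3 - 343/72*e1 e2 + 14/5*e1 e3 - 49/10*e2 e3 - 283/60*e1 e2 e3
step 4: -889/360*e2 + 889/675*e3 + 5617/720*e1 e2 - 5617/1350*e1 e3 + 5722/675*e2 e3 + 2911/648*e1 e2 e3
Answer: 5722/675


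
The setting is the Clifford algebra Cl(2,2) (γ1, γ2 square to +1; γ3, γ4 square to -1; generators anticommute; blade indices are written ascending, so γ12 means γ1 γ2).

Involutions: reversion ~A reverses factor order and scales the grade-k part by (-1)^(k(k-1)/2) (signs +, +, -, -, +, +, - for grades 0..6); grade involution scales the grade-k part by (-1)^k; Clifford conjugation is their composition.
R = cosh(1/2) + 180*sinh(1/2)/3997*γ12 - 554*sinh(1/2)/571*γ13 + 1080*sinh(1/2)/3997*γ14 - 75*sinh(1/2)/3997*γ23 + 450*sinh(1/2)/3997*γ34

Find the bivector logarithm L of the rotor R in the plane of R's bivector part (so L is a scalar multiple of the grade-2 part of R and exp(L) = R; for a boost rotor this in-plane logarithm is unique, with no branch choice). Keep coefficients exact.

The scalar part of R is cosh(1/2), which determines |rapidity| via cosh; the sign lives in the bivector part, and pairing them (bivector part over sinh of the rapidity = the plane) gives the unique in-plane L = rapidity * plane.
Concretely: cosh(rapidity) = cosh(1/2) gives rapidity = ±1/2, and since rapidity/sinh(rapidity) is even the sign is immaterial: L = (rapidity/sinh(rapidity)) * <R>_2 = (1/(2*sinh(1/2))) * <R>_2.
Answer: 90/3997*γ12 - 277/571*γ13 + 540/3997*γ14 - 75/7994*γ23 + 225/3997*γ34


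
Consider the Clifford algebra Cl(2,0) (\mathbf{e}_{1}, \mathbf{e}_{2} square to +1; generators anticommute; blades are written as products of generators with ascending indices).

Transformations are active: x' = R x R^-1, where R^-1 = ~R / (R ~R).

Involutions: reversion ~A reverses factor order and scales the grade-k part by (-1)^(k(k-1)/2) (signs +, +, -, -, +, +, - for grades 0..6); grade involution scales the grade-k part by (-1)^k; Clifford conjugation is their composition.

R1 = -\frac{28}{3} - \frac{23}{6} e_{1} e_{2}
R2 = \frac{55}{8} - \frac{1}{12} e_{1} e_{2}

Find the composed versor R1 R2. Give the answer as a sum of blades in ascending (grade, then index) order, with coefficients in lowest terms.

Distribute over the terms of R1 (each basis-blade product reordered to ascending indices, repeated generators contracted through their squares):
(-\frac{28}{3}) R2 = -\frac{385}{6} + \frac{7}{9} e_{1} e_{2}
(-\frac{23}{6} e_{1} e_{2}) R2 = -\frac{23}{72} - \frac{1265}{48} e_{1} e_{2}
Summing the partial products and collecting blades:
Answer: -\frac{4643}{72} - \frac{3683}{144} e_{1} e_{2}


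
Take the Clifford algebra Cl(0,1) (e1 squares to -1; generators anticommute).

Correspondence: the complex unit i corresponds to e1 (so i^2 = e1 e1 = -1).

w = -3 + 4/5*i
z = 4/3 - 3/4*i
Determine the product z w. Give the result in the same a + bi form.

In blades: z = 4/3 - 3/4*e1, w = -3 + 4/5*e1.
Distribute z over w term by term (generator squares from the signature, products reordered to ascending indices): (4/3)*w = -4 + 16/15*e1; (-3/4*e1)*w = 3/5 + 9/4*e1.
Sum: -17/5 + 199/60*e1; translating back through the correspondence:
Answer: -17/5 + 199/60*i


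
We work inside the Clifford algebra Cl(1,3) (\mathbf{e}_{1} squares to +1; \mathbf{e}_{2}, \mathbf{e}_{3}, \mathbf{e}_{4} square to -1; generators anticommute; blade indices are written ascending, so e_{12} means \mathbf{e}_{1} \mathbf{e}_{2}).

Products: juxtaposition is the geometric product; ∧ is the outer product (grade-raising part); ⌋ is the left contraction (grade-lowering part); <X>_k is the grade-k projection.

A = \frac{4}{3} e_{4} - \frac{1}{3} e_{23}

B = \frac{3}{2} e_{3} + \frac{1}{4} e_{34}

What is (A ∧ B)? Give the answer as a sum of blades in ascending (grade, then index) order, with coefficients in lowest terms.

step 1: -2 e_{34}
Answer: -2 e_{34}


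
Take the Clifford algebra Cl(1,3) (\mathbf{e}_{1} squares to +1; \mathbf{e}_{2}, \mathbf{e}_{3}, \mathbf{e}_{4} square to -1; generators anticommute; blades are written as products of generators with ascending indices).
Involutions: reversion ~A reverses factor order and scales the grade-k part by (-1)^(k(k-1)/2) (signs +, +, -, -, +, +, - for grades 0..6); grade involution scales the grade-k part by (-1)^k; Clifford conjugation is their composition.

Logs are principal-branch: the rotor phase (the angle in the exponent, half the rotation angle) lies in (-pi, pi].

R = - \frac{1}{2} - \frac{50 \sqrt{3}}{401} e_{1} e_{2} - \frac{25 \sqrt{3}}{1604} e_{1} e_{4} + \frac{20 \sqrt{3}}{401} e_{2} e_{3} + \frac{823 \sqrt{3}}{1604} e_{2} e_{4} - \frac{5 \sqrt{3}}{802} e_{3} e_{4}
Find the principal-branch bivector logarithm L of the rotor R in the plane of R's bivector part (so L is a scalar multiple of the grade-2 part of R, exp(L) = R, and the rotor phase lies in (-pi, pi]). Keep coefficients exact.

The scalar part of R is - \frac{1}{2}, which fixes the principal-branch rotor phase; the unit plane is then the bivector part divided by the sine of that phase, and L is that plane scaled by the phase.
Concretely: cos(phase) = - \frac{1}{2} gives phase = ±\frac{2 \pi}{3}, and since phase/sin(phase) is even the sign is immaterial: L = (phase/sin(phase)) * <R>_2 = (\frac{4 \sqrt{3} \pi}{9}) * <R>_2.
Answer: - \frac{200 \pi}{1203} e_{1} e_{2} - \frac{25 \pi}{1203} e_{1} e_{4} + \frac{80 \pi}{1203} e_{2} e_{3} + \frac{823 \pi}{1203} e_{2} e_{4} - \frac{10 \pi}{1203} e_{3} e_{4}


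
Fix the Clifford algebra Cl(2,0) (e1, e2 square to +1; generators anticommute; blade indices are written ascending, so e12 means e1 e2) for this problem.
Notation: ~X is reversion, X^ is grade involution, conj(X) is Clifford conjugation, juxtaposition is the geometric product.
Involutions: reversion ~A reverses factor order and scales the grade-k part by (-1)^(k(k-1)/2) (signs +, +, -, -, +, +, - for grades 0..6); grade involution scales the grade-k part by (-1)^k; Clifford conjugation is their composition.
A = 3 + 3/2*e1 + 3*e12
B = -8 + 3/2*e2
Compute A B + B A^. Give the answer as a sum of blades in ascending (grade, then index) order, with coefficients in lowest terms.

first term: -24 - 15/2*e1 + 9/2*e2 - 87/4*e12
second term: -24 + 15/2*e1 + 9/2*e2 - 87/4*e12
Answer: -48 + 9*e2 - 87/2*e12


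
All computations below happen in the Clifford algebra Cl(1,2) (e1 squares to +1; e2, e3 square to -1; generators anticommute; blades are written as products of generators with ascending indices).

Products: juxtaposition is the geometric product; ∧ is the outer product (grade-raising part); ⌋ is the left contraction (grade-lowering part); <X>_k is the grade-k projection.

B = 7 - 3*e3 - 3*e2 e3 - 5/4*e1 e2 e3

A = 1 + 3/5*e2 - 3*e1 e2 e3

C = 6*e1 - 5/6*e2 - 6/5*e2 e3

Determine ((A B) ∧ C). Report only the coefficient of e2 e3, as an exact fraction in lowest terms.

step 1: 13/4 - 9*e1 + 21/5*e2 - 6/5*e3 - 9*e1 e2 - 3/4*e1 e3 - 24/5*e2 e3 - 89/4*e1 e2 e3
step 2: 39/2*e1 - 65/24*e2 - 177/10*e1 e2 + 36/5*e1 e3 - 49/10*e2 e3 - 149/8*e1 e2 e3
Answer: -49/10


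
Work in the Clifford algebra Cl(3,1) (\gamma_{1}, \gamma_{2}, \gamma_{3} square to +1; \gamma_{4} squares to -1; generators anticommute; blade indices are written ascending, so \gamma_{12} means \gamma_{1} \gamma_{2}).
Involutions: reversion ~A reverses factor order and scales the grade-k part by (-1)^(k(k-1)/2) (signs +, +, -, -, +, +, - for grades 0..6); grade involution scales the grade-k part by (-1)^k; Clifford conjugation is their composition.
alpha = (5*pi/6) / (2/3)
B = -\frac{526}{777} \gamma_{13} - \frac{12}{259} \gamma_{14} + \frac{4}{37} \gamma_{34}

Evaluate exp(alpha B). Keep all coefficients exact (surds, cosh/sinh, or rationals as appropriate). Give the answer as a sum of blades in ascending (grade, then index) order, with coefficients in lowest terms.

B^2 term by term: the squares give (-\frac{526}{777})^2*(\gamma_{13})^2 + (-\frac{12}{259})^2*(\gamma_{14})^2 + (\frac{4}{37})^2*(\gamma_{34})^2 = \frac{276676}{603729}*(-1) + \frac{144}{67081}*(+1) + \frac{16}{1369}*(+1) = -\frac{4}{9} (each basis 2-blade squares to minus the product of its generators' squares); cross terms between blades sharing an index anticommute and cancel. So B^2 = -\frac{4}{9}.
B^2 = -\frac{4}{9} — circular case — the even/odd split gives cos and sin: l = \frac{2}{3}, alpha*l = \frac{5 \pi}{6}, so exp(alpha B) = cos(\frac{5 \pi}{6}) + (sin(\frac{5 \pi}{6})/(\frac{2}{3}))*B = - \frac{\sqrt{3}}{2} + (\frac{3}{4})*B.
Answer: - \frac{\sqrt{3}}{2} - \frac{263}{518} \gamma_{13} - \frac{9}{259} \gamma_{14} + \frac{3}{37} \gamma_{34}


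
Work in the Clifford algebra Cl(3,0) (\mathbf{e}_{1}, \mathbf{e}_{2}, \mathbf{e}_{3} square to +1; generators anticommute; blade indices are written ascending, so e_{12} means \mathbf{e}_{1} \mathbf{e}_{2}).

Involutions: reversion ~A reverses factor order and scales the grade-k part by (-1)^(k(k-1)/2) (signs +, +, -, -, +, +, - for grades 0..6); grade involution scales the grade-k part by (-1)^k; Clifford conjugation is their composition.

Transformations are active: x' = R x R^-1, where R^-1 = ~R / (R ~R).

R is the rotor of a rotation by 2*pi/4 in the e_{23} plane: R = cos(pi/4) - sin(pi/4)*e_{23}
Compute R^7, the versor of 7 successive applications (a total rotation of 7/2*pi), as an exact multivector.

Half-angle bookkeeping: 7 applications in e_{23} add up to rotor phase 7*pi/4 = \frac{7 \pi}{4}, so R^7 = cos(\frac{7 \pi}{4}) - sin(\frac{7 \pi}{4})*e_{23}.
cos(\frac{7 \pi}{4}) = \frac{\sqrt{2}}{2} and sin(\frac{7 \pi}{4}) = - \frac{\sqrt{2}}{2}, so R^7 = \frac{\sqrt{2}}{2} + \frac{\sqrt{2}}{2} e_{23}. The net rotation is 3/2*pi (after discarding 1 full turn, each of which contributes a factor -1 to the rotor); the rotor keeps the half-angle phase exactly.
Answer: \frac{\sqrt{2}}{2} + \frac{\sqrt{2}}{2} e_{23}


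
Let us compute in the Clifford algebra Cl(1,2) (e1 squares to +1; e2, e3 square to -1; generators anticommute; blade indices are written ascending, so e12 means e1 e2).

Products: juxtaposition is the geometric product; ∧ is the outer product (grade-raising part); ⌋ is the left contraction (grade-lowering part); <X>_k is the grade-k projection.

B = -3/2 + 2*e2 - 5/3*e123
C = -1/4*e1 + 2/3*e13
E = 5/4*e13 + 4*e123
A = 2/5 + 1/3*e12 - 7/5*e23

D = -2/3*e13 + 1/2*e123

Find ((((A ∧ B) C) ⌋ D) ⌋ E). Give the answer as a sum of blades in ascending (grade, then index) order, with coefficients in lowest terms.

step 1: -3/5 + 4/5*e2 - 1/2*e12 + 21/10*e23 - 2/3*e123
step 2: 3/20*e1 + 23/72*e2 - 6/5*e12 - 2/5*e13 + 1/2*e23 - 127/120*e123
step 3: 191/240 - 1/4*e1 + 1/5*e2 - 7/10*e3 + 23/144*e13 + 3/40*e23
step 4: 115/576 - 47/40*e1 - 23/36*e2 - 5/16*e3 + 14/5*e12 + 1723/960*e13 - e23 + 191/60*e123
Answer: 115/576 - 47/40*e1 - 23/36*e2 - 5/16*e3 + 14/5*e12 + 1723/960*e13 - e23 + 191/60*e123
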